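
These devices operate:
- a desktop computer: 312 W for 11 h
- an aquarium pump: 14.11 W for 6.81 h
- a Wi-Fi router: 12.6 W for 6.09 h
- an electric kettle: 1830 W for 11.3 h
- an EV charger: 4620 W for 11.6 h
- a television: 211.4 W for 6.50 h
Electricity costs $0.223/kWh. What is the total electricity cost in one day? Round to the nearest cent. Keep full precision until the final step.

desktop computer: 312 W × 11 h = 3,432 Wh = 3.432 kWh
aquarium pump: 14.11 W × 6.81 h = 96 Wh = 0.09609 kWh
Wi-Fi router: 12.6 W × 6.09 h = 77 Wh = 0.07673 kWh
electric kettle: 1830 W × 11.3 h = 20,679 Wh = 20.68 kWh
EV charger: 4620 W × 11.6 h = 53,592 Wh = 53.59 kWh
television: 211.4 W × 6.50 h = 1,374 Wh = 1.374 kWh
Total energy = 3.432 + 0.09609 + 0.07673 + 20.68 + 53.59 + 1.374 = 79.25 kWh
Cost = 79.25 kWh × $0.223 = $17.67

$17.67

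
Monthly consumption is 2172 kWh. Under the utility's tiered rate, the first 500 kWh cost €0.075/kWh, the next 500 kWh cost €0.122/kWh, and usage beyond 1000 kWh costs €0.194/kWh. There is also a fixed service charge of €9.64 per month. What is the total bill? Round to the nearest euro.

First 500 kWh × €0.075 = €37.50
Next 500 kWh × €0.122 = €61.00
Remaining 1172 kWh × €0.194 = €227.37
Energy charge = €325.87; + service €9.64 = €335.51 ≈ €336

€336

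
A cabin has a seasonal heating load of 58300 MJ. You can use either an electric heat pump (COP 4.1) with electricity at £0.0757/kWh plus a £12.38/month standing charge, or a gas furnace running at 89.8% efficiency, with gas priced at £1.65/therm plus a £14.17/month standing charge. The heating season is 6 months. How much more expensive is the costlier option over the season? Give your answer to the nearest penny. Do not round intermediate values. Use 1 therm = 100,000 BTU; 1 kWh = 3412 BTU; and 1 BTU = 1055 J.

£727.08

Heat load = 58300 MJ = 58,300,000,000 J / 1055 = 55,260,664 BTU
Gas: input = 55,260,664 / 0.898 = 61,537,487 BTU = 615.4 therm → 615.4 × £1.65 = £1,015.37; + 6 × £14.17 standing = £1,100.39
Heat pump: 55,260,664 BTU / 3412 = 16,200 kWh heat; / 4.1 = 3,950 kWh in → × £0.0757 = £299.03; + 6 × £12.38 standing = £373.31
Difference = |£1,100.39 − £373.31| = £727.08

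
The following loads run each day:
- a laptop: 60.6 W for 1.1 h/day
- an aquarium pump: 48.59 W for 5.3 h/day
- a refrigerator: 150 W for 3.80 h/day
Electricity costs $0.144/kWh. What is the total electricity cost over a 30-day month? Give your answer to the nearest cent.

$3.86

laptop: 60.6 W × 1.1 h × 30 d = 2,000 Wh = 2 kWh
aquarium pump: 48.59 W × 5.3 h × 30 d = 7,726 Wh = 7.726 kWh
refrigerator: 150 W × 3.80 h × 30 d = 17,100 Wh = 17.1 kWh
Total energy = 2 + 7.726 + 17.1 = 26.83 kWh
Cost = 26.83 kWh × $0.144 = $3.86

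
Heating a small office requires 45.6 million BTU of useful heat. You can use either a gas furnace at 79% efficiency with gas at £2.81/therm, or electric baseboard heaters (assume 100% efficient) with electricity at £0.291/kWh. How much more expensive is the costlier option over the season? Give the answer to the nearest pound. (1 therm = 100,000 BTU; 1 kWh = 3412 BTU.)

£2267

Heat load = 45.6 × 10⁶ BTU = 45,600,000 BTU
Gas: input = 45,600,000 / 0.79 = 57,721,519 BTU = 577.2 therm → 577.2 × £2.81 = £1,621.97
Electric: 45,600,000 BTU / 3412 = 13,360 kWh → × £0.291 = £3,889.10
Difference = |£1,621.97 − £3,889.10| = £2,267.12 ≈ £2267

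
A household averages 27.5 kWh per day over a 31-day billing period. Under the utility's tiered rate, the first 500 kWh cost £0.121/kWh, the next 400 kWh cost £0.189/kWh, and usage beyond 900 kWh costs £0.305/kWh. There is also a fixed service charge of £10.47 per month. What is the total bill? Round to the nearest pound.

Usage = 27.5 kWh/day × 31 days = 852.5 kWh
First 500 kWh × £0.121 = £60.50
Next 352.5 kWh × £0.189 = £66.62
Remaining tier: 0 kWh (not reached)
Energy charge = £127.12; + service £10.47 = £137.59 ≈ £138

£138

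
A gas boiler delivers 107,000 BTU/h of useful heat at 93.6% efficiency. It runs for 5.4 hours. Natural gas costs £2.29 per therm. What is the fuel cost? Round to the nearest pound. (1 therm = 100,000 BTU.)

Heat delivered = 107,000 BTU/h × 5.4 h = 577,800 BTU
Gas input = 577,800 / 0.936 = 617,308 BTU
= 617,308 / 100,000 = 6.173 therm
Cost = 6.173 × £2.29/therm = £14.14 ≈ £14

£14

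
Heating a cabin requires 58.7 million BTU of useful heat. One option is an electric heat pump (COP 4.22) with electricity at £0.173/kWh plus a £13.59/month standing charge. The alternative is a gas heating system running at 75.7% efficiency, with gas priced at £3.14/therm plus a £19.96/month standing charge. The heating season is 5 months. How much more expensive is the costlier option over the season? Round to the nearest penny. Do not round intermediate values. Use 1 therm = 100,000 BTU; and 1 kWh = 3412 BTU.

Heat load = 58.7 × 10⁶ BTU = 58,700,000 BTU
Gas: input = 58,700,000 / 0.757 = 77,542,933 BTU = 775.4 therm → 775.4 × £3.14 = £2,434.85; + 5 × £19.96 standing = £2,534.65
Heat pump: 58,700,000 BTU / 3412 = 17,200 kWh heat; / 4.22 = 4,077 kWh in → × £0.173 = £705.28; + 5 × £13.59 standing = £773.23
Difference = |£2,534.65 − £773.23| = £1,761.42

£1761.42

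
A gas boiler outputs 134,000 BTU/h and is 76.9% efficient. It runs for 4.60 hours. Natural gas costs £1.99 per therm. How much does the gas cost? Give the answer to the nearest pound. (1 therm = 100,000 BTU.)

Heat delivered = 134,000 BTU/h × 4.60 h = 616,400 BTU
Gas input = 616,400 / 0.769 = 801,560 BTU
= 801,560 / 100,000 = 8.016 therm
Cost = 8.016 × £1.99/therm = £15.95 ≈ £16

£16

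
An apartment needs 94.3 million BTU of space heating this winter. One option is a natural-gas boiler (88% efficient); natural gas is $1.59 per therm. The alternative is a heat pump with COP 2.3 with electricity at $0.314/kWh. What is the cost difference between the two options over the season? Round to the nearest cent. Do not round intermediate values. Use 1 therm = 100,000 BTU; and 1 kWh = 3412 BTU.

Heat load = 94.3 × 10⁶ BTU = 94,300,000 BTU
Gas: input = 94,300,000 / 0.88 = 107,159,091 BTU = 1,072 therm → 1,072 × $1.59 = $1,703.83
Heat pump: 94,300,000 BTU / 3412 = 27,640 kWh heat; / 2.3 = 12,020 kWh in → × $0.314 = $3,773.15
Difference = |$1,703.83 − $3,773.15| = $2,069.32

$2069.32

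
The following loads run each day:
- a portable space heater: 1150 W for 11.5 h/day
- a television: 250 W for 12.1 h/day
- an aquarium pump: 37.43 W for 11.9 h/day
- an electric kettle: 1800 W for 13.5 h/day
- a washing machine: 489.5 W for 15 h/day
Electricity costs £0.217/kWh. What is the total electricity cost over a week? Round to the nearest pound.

portable space heater: 1150 W × 11.5 h × 7 d = 92,575 Wh = 92.58 kWh
television: 250 W × 12.1 h × 7 d = 21,175 Wh = 21.18 kWh
aquarium pump: 37.43 W × 11.9 h × 7 d = 3,118 Wh = 3.118 kWh
electric kettle: 1800 W × 13.5 h × 7 d = 170,100 Wh = 170.1 kWh
washing machine: 489.5 W × 15 h × 7 d = 51,398 Wh = 51.4 kWh
Total energy = 92.58 + 21.18 + 3.118 + 170.1 + 51.4 = 338.4 kWh
Cost = 338.4 kWh × £0.217 = £73.43 ≈ £73

£73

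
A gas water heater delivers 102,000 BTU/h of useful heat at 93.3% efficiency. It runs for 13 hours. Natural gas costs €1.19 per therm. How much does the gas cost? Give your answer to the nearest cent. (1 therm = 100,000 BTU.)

Heat delivered = 102,000 BTU/h × 13 h = 1,326,000 BTU
Gas input = 1,326,000 / 0.933 = 1,421,222 BTU
= 1,421,222 / 100,000 = 14.21 therm
Cost = 14.21 × €1.19/therm = €16.91

€16.91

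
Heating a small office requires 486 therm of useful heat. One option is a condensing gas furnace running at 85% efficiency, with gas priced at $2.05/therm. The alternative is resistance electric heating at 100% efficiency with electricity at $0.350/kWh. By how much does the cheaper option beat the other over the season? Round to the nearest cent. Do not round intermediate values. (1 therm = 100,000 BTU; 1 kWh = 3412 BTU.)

$3813.23

Heat load = 486 therm × 100,000 = 48,600,000 BTU
Gas: input = 48,600,000 / 0.85 = 57,176,471 BTU = 571.8 therm → 571.8 × $2.05 = $1,172.12
Electric: 48,600,000 BTU / 3412 = 14,240 kWh → × $0.350 = $4,985.35
Difference = |$1,172.12 − $4,985.35| = $3,813.23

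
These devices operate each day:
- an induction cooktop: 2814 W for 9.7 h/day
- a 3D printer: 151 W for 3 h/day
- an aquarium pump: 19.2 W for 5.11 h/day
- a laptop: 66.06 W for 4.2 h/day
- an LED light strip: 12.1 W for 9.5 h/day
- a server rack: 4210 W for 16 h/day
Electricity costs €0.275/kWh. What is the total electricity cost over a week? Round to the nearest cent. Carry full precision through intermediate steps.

induction cooktop: 2814 W × 9.7 h × 7 d = 191,071 Wh = 191.1 kWh
3D printer: 151 W × 3 h × 7 d = 3,171 Wh = 3.171 kWh
aquarium pump: 19.2 W × 5.11 h × 7 d = 687 Wh = 0.6868 kWh
laptop: 66.06 W × 4.2 h × 7 d = 1,942 Wh = 1.942 kWh
LED light strip: 12.1 W × 9.5 h × 7 d = 805 Wh = 0.8046 kWh
server rack: 4210 W × 16 h × 7 d = 471,520 Wh = 471.5 kWh
Total energy = 191.1 + 3.171 + 0.6868 + 1.942 + 0.8046 + 471.5 = 669.2 kWh
Cost = 669.2 kWh × €0.275 = €184.03

€184.03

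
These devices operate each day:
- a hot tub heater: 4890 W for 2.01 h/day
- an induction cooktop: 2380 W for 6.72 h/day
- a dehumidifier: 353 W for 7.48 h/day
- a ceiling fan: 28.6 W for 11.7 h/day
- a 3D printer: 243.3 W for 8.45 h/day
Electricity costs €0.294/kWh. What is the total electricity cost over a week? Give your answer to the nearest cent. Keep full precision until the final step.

hot tub heater: 4890 W × 2.01 h × 7 d = 68,802 Wh = 68.8 kWh
induction cooktop: 2380 W × 6.72 h × 7 d = 111,955 Wh = 112 kWh
dehumidifier: 353 W × 7.48 h × 7 d = 18,483 Wh = 18.48 kWh
ceiling fan: 28.6 W × 11.7 h × 7 d = 2,342 Wh = 2.342 kWh
3D printer: 243.3 W × 8.45 h × 7 d = 14,391 Wh = 14.39 kWh
Total energy = 68.8 + 112 + 18.48 + 2.342 + 14.39 = 216 kWh
Cost = 216 kWh × €0.294 = €63.50

€63.50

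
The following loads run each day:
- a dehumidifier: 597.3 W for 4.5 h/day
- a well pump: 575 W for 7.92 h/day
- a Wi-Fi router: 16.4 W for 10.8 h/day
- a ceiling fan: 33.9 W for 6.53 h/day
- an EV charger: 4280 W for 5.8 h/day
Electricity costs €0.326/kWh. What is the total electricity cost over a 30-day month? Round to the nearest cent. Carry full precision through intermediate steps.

dehumidifier: 597.3 W × 4.5 h × 30 d = 80,636 Wh = 80.64 kWh
well pump: 575 W × 7.92 h × 30 d = 136,620 Wh = 136.6 kWh
Wi-Fi router: 16.4 W × 10.8 h × 30 d = 5,314 Wh = 5.314 kWh
ceiling fan: 33.9 W × 6.53 h × 30 d = 6,641 Wh = 6.641 kWh
EV charger: 4280 W × 5.8 h × 30 d = 744,720 Wh = 744.7 kWh
Total energy = 80.64 + 136.6 + 5.314 + 6.641 + 744.7 = 973.9 kWh
Cost = 973.9 kWh × €0.326 = €317.50

€317.50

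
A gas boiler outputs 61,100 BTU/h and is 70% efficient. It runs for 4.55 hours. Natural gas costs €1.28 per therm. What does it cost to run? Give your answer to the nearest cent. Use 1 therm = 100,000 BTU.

Heat delivered = 61,100 BTU/h × 4.55 h = 278,005 BTU
Gas input = 278,005 / 0.70 = 397,150 BTU
= 397,150 / 100,000 = 3.971 therm
Cost = 3.971 × €1.28/therm = €5.08

€5.08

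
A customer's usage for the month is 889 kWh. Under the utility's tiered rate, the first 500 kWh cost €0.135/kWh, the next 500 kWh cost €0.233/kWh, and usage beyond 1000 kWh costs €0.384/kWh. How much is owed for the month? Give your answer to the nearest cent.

First 500 kWh × €0.135 = €67.50
Next 389 kWh × €0.233 = €90.64
Remaining tier: 0 kWh (not reached)
Total = €158.14

€158.14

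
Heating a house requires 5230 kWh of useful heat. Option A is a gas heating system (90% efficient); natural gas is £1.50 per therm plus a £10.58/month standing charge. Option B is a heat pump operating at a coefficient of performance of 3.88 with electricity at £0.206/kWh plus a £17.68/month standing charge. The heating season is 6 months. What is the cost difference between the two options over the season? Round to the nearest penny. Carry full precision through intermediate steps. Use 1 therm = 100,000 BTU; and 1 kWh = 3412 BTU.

£22.86

Heat load = 5230 kWh × 3412 = 17,844,760 BTU
Gas: input = 17,844,760 / 0.90 = 19,827,511 BTU = 198.3 therm → 198.3 × £1.50 = £297.41; + 6 × £10.58 standing = £360.89
Heat pump: 17,844,760 BTU / 3412 = 5,230 kWh heat; / 3.88 = 1,348 kWh in → × £0.206 = £277.68; + 6 × £17.68 standing = £383.76
Difference = |£360.89 − £383.76| = £22.86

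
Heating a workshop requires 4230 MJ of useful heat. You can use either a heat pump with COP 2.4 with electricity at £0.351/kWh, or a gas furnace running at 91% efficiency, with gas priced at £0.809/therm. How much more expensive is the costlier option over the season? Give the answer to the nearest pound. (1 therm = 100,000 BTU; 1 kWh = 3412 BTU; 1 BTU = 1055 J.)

Heat load = 4230 MJ = 4,230,000,000 J / 1055 = 4,009,479 BTU
Gas: input = 4,009,479 / 0.91 = 4,406,021 BTU = 44.06 therm → 44.06 × £0.809 = £35.64
Heat pump: 4,009,479 BTU / 3412 = 1,175 kWh heat; / 2.4 = 489.6 kWh in → × £0.351 = £171.86
Difference = |£35.64 − £171.86| = £136.22 ≈ £136

£136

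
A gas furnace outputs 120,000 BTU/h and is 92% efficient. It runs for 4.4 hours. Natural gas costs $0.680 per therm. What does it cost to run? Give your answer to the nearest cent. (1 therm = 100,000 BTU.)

Heat delivered = 120,000 BTU/h × 4.4 h = 528,000 BTU
Gas input = 528,000 / 0.92 = 573,913 BTU
= 573,913 / 100,000 = 5.739 therm
Cost = 5.739 × $0.680/therm = $3.90

$3.90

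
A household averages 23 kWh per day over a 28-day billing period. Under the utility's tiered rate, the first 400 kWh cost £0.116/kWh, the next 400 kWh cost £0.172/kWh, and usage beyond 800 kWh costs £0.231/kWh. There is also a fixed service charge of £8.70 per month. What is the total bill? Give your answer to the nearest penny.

£97.07

Usage = 23 kWh/day × 28 days = 644 kWh
First 400 kWh × £0.116 = £46.40
Next 244 kWh × £0.172 = £41.97
Remaining tier: 0 kWh (not reached)
Energy charge = £88.37; + service £8.70 = £97.07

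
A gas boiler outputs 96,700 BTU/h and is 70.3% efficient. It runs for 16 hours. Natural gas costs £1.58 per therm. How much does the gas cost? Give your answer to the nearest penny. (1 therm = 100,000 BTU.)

£34.77

Heat delivered = 96,700 BTU/h × 16 h = 1,547,200 BTU
Gas input = 1,547,200 / 0.703 = 2,200,853 BTU
= 2,200,853 / 100,000 = 22.01 therm
Cost = 22.01 × £1.58/therm = £34.77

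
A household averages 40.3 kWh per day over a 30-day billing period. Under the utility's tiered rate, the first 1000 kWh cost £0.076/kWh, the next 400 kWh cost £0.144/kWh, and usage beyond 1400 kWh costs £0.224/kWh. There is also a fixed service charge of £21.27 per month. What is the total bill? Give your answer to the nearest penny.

£127.37

Usage = 40.3 kWh/day × 30 days = 1209 kWh
First 1000 kWh × £0.076 = £76.00
Next 209 kWh × £0.144 = £30.10
Remaining tier: 0 kWh (not reached)
Energy charge = £106.10; + service £21.27 = £127.37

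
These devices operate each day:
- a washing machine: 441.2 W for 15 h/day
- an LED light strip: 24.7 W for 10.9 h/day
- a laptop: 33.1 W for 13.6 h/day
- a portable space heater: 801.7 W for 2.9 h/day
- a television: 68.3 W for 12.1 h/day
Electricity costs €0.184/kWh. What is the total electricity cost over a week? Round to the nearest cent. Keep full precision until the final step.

€13.51

washing machine: 441.2 W × 15 h × 7 d = 46,326 Wh = 46.33 kWh
LED light strip: 24.7 W × 10.9 h × 7 d = 1,885 Wh = 1.885 kWh
laptop: 33.1 W × 13.6 h × 7 d = 3,151 Wh = 3.151 kWh
portable space heater: 801.7 W × 2.9 h × 7 d = 16,275 Wh = 16.27 kWh
television: 68.3 W × 12.1 h × 7 d = 5,785 Wh = 5.785 kWh
Total energy = 46.33 + 1.885 + 3.151 + 16.27 + 5.785 = 73.42 kWh
Cost = 73.42 kWh × €0.184 = €13.51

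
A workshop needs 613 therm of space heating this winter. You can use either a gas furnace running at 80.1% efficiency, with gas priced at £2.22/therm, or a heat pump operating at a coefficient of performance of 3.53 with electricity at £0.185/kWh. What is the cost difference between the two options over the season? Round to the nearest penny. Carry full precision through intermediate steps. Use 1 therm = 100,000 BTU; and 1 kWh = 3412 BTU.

£757.39

Heat load = 613 therm × 100,000 = 61,300,000 BTU
Gas: input = 61,300,000 / 0.801 = 76,529,338 BTU = 765.3 therm → 765.3 × £2.22 = £1,698.95
Heat pump: 61,300,000 BTU / 3412 = 17,970 kWh heat; / 3.53 = 5,090 kWh in → × £0.185 = £941.56
Difference = |£1,698.95 − £941.56| = £757.39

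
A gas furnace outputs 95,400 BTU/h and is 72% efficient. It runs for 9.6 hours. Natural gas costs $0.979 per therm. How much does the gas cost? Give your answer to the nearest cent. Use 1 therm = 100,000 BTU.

$12.45

Heat delivered = 95,400 BTU/h × 9.6 h = 915,840 BTU
Gas input = 915,840 / 0.72 = 1,272,000 BTU
= 1,272,000 / 100,000 = 12.72 therm
Cost = 12.72 × $0.979/therm = $12.45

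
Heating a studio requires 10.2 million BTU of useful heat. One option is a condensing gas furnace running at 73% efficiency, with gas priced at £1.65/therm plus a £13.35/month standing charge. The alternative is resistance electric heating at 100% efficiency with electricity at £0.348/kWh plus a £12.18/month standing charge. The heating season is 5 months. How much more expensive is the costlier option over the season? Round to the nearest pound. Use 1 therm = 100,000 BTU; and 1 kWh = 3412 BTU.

£804

Heat load = 10.2 × 10⁶ BTU = 10,200,000 BTU
Gas: input = 10,200,000 / 0.73 = 13,972,603 BTU = 139.7 therm → 139.7 × £1.65 = £230.55; + 5 × £13.35 standing = £297.30
Electric: 10,200,000 BTU / 3412 = 2,989 kWh → × £0.348 = £1,040.33; + 5 × £12.18 standing = £1,101.23
Difference = |£297.30 − £1,101.23| = £803.93 ≈ £804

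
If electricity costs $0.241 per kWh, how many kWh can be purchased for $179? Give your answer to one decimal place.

742.7 kWh

$179 / $0.241 per kWh = 742.7 kWh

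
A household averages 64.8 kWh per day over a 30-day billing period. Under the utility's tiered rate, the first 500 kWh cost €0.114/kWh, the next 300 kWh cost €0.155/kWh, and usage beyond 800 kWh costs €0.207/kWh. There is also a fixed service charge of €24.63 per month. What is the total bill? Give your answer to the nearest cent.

Usage = 64.8 kWh/day × 30 days = 1944 kWh
First 500 kWh × €0.114 = €57.00
Next 300 kWh × €0.155 = €46.50
Remaining 1144 kWh × €0.207 = €236.81
Energy charge = €340.31; + service €24.63 = €364.94

€364.94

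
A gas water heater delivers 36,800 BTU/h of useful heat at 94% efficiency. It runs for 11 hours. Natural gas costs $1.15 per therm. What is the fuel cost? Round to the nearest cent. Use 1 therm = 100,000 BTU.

$4.95

Heat delivered = 36,800 BTU/h × 11 h = 404,800 BTU
Gas input = 404,800 / 0.94 = 430,638 BTU
= 430,638 / 100,000 = 4.306 therm
Cost = 4.306 × $1.15/therm = $4.95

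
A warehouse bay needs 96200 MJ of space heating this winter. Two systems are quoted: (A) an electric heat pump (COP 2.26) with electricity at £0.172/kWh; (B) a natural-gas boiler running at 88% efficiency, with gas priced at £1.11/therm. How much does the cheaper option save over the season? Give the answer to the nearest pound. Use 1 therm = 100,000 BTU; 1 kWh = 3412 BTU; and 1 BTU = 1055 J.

£884

Heat load = 96200 MJ = 96,200,000,000 J / 1055 = 91,184,834 BTU
Gas: input = 91,184,834 / 0.88 = 103,619,130 BTU = 1,036 therm → 1,036 × £1.11 = £1,150.17
Heat pump: 91,184,834 BTU / 3412 = 26,720 kWh heat; / 2.26 = 11,830 kWh in → × £0.172 = £2,033.92
Difference = |£1,150.17 − £2,033.92| = £883.75 ≈ £884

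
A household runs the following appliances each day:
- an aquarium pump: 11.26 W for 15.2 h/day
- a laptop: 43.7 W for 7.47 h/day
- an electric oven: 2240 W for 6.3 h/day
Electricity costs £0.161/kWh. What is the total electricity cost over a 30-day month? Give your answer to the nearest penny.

aquarium pump: 11.26 W × 15.2 h × 30 d = 5,135 Wh = 5.135 kWh
laptop: 43.7 W × 7.47 h × 30 d = 9,793 Wh = 9.793 kWh
electric oven: 2240 W × 6.3 h × 30 d = 423,360 Wh = 423.4 kWh
Total energy = 5.135 + 9.793 + 423.4 = 438.3 kWh
Cost = 438.3 kWh × £0.161 = £70.56

£70.56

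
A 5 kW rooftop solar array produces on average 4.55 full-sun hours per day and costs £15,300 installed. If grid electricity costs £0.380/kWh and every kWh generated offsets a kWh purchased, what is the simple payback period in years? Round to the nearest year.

Daily generation = 5 kW × 4.55 h = 22.75 kWh
Annual generation = 22.75 × 365 = 8303.8 kWh
Annual savings = 8303.8 × £0.380 = £3,155.43
Payback = £15,300 / £3,155.43 = 4.85 years

5 years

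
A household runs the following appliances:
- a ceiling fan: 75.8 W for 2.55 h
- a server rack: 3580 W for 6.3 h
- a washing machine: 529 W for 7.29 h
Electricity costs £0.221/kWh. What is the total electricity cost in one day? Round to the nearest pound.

£6

ceiling fan: 75.8 W × 2.55 h = 193 Wh = 0.1933 kWh
server rack: 3580 W × 6.3 h = 22,554 Wh = 22.55 kWh
washing machine: 529 W × 7.29 h = 3,856 Wh = 3.856 kWh
Total energy = 0.1933 + 22.55 + 3.856 = 26.6 kWh
Cost = 26.6 kWh × £0.221 = £5.88 ≈ £6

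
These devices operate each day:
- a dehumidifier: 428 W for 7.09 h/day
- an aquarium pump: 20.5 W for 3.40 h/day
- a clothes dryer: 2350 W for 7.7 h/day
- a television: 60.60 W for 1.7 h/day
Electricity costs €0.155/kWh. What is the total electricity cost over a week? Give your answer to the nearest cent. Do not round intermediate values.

€23.11

dehumidifier: 428 W × 7.09 h × 7 d = 21,242 Wh = 21.24 kWh
aquarium pump: 20.5 W × 3.40 h × 7 d = 488 Wh = 0.4879 kWh
clothes dryer: 2350 W × 7.7 h × 7 d = 126,665 Wh = 126.7 kWh
television: 60.60 W × 1.7 h × 7 d = 721 Wh = 0.7211 kWh
Total energy = 21.24 + 0.4879 + 126.7 + 0.7211 = 149.1 kWh
Cost = 149.1 kWh × €0.155 = €23.11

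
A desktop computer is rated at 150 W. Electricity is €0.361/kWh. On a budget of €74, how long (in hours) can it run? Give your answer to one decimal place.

1366.6 h

Energy budget = €74 / €0.361 per kWh = 205 kWh = 204,986 Wh
Runtime = 204,986 Wh / 150 W = 1,367 h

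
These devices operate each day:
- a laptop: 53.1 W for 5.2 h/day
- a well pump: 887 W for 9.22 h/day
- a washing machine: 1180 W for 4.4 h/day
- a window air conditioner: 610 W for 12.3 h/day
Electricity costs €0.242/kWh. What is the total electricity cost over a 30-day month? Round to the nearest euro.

€154

laptop: 53.1 W × 5.2 h × 30 d = 8,284 Wh = 8.284 kWh
well pump: 887 W × 9.22 h × 30 d = 245,344 Wh = 245.3 kWh
washing machine: 1180 W × 4.4 h × 30 d = 155,760 Wh = 155.8 kWh
window air conditioner: 610 W × 12.3 h × 30 d = 225,090 Wh = 225.1 kWh
Total energy = 8.284 + 245.3 + 155.8 + 225.1 = 634.5 kWh
Cost = 634.5 kWh × €0.242 = €153.54 ≈ €154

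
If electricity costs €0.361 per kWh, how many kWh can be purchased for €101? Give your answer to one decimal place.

€101 / €0.361 per kWh = 279.8 kWh

279.8 kWh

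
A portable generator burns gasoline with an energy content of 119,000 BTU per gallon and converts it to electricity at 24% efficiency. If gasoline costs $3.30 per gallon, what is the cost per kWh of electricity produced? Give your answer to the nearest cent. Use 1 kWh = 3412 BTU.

Electrical output per gallon = 119,000 BTU × 0.24 / 3412 BTU/kWh = 8.37 kWh
Cost per kWh = $3.30 / 8.37 kWh = $0.394

$0.39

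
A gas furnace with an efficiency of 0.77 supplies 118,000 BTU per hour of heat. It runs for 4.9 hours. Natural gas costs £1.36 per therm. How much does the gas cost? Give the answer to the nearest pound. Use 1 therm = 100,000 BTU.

£10

Heat delivered = 118,000 BTU/h × 4.9 h = 578,200 BTU
Gas input = 578,200 / 0.77 = 750,909 BTU
= 750,909 / 100,000 = 7.509 therm
Cost = 7.509 × £1.36/therm = £10.21 ≈ £10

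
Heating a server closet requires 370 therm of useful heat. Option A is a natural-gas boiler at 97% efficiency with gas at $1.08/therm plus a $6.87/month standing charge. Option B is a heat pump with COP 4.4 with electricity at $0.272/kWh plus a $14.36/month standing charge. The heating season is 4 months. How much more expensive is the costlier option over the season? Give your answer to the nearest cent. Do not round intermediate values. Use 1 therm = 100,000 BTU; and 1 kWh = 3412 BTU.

$288.36

Heat load = 370 therm × 100,000 = 37,000,000 BTU
Gas: input = 37,000,000 / 0.97 = 38,144,330 BTU = 381.4 therm → 381.4 × $1.08 = $411.96; + 4 × $6.87 standing = $439.44
Heat pump: 37,000,000 BTU / 3412 = 10,840 kWh heat; / 4.4 = 2,465 kWh in → × $0.272 = $670.36; + 4 × $14.36 standing = $727.80
Difference = |$439.44 − $727.80| = $288.36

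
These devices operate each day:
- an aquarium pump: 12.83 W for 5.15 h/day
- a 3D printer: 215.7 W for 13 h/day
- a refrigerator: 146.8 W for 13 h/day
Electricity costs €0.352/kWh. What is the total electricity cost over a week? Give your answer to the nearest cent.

€11.77

aquarium pump: 12.83 W × 5.15 h × 7 d = 463 Wh = 0.4625 kWh
3D printer: 215.7 W × 13 h × 7 d = 19,629 Wh = 19.63 kWh
refrigerator: 146.8 W × 13 h × 7 d = 13,359 Wh = 13.36 kWh
Total energy = 0.4625 + 19.63 + 13.36 = 33.45 kWh
Cost = 33.45 kWh × €0.352 = €11.77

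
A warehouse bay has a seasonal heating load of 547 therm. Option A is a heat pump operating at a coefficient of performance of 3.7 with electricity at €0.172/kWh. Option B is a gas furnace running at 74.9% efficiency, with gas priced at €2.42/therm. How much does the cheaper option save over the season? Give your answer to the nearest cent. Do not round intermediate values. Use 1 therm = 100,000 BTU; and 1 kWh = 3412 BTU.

Heat load = 547 therm × 100,000 = 54,700,000 BTU
Gas: input = 54,700,000 / 0.749 = 73,030,708 BTU = 730.3 therm → 730.3 × €2.42 = €1,767.34
Heat pump: 54,700,000 BTU / 3412 = 16,030 kWh heat; / 3.7 = 4,333 kWh in → × €0.172 = €745.26
Difference = |€1,767.34 − €745.26| = €1,022.09

€1022.09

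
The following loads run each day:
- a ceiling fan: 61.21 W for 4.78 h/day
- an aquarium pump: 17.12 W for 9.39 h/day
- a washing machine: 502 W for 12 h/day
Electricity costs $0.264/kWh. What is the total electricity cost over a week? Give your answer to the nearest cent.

$11.97

ceiling fan: 61.21 W × 4.78 h × 7 d = 2,048 Wh = 2.048 kWh
aquarium pump: 17.12 W × 9.39 h × 7 d = 1,125 Wh = 1.125 kWh
washing machine: 502 W × 12 h × 7 d = 42,168 Wh = 42.17 kWh
Total energy = 2.048 + 1.125 + 42.17 = 45.34 kWh
Cost = 45.34 kWh × $0.264 = $11.97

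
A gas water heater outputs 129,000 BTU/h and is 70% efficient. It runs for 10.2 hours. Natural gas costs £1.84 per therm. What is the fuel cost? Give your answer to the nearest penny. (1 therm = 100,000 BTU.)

£34.59

Heat delivered = 129,000 BTU/h × 10.2 h = 1,315,800 BTU
Gas input = 1,315,800 / 0.70 = 1,879,714 BTU
= 1,879,714 / 100,000 = 18.8 therm
Cost = 18.8 × £1.84/therm = £34.59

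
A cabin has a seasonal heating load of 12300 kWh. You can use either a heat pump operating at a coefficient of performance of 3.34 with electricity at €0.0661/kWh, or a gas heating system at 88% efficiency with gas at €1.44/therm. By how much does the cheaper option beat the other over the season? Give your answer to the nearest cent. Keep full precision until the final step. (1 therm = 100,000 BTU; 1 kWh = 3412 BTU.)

€443.32

Heat load = 12300 kWh × 3412 = 41,967,600 BTU
Gas: input = 41,967,600 / 0.88 = 47,690,455 BTU = 476.9 therm → 476.9 × €1.44 = €686.74
Heat pump: 41,967,600 BTU / 3412 = 12,300 kWh heat; / 3.34 = 3,683 kWh in → × €0.0661 = €243.42
Difference = |€686.74 − €243.42| = €443.32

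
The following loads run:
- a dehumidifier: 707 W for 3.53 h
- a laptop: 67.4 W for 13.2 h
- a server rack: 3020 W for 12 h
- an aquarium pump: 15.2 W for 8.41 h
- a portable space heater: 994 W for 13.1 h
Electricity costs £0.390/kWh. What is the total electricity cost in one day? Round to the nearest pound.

£21

dehumidifier: 707 W × 3.53 h = 2,496 Wh = 2.496 kWh
laptop: 67.4 W × 13.2 h = 890 Wh = 0.8897 kWh
server rack: 3020 W × 12 h = 36,240 Wh = 36.24 kWh
aquarium pump: 15.2 W × 8.41 h = 128 Wh = 0.1278 kWh
portable space heater: 994 W × 13.1 h = 13,021 Wh = 13.02 kWh
Total energy = 2.496 + 0.8897 + 36.24 + 0.1278 + 13.02 = 52.77 kWh
Cost = 52.77 kWh × £0.390 = £20.58 ≈ £21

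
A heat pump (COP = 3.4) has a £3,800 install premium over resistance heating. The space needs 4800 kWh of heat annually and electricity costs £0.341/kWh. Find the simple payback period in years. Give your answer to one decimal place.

Resistance: 4800 kWh × £0.341 = £1,636.80/yr
Heat pump: 4800 / 3.4 = 1412 kWh in → × £0.341 = £481.41/yr
Annual savings = £1,155.39
Payback = £3,800 / £1,155.39 = 3.29 years

3.3 years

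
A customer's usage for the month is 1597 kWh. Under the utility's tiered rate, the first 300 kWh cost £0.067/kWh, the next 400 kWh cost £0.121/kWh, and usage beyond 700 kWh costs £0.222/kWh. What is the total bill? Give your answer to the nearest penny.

£267.63

First 300 kWh × £0.067 = £20.10
Next 400 kWh × £0.121 = £48.40
Remaining 897 kWh × £0.222 = £199.13
Total = £267.63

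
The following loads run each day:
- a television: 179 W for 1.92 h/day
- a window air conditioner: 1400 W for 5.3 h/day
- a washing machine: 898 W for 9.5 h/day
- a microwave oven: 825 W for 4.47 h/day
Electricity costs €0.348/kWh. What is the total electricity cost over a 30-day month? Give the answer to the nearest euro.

television: 179 W × 1.92 h × 30 d = 10,310 Wh = 10.31 kWh
window air conditioner: 1400 W × 5.3 h × 30 d = 222,600 Wh = 222.6 kWh
washing machine: 898 W × 9.5 h × 30 d = 255,930 Wh = 255.9 kWh
microwave oven: 825 W × 4.47 h × 30 d = 110,632 Wh = 110.6 kWh
Total energy = 10.31 + 222.6 + 255.9 + 110.6 = 599.5 kWh
Cost = 599.5 kWh × €0.348 = €208.62 ≈ €209

€209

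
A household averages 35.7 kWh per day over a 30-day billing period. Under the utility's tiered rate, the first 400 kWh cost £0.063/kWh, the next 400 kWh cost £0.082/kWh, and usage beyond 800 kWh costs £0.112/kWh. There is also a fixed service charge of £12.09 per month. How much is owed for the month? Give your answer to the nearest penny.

£100.44

Usage = 35.7 kWh/day × 30 days = 1071 kWh
First 400 kWh × £0.063 = £25.20
Next 400 kWh × £0.082 = £32.80
Remaining 271 kWh × £0.112 = £30.35
Energy charge = £88.35; + service £12.09 = £100.44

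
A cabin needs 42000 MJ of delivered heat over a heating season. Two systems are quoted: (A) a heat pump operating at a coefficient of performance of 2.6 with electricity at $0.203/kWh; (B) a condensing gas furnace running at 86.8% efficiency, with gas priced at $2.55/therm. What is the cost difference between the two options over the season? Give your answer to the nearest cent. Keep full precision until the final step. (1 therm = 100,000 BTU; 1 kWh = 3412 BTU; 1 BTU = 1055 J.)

Heat load = 42000 MJ = 42,000,000,000 J / 1055 = 39,810,427 BTU
Gas: input = 39,810,427 / 0.868 = 45,864,547 BTU = 458.6 therm → 458.6 × $2.55 = $1,169.55
Heat pump: 39,810,427 BTU / 3412 = 11,670 kWh heat; / 2.6 = 4,488 kWh in → × $0.203 = $910.98
Difference = |$1,169.55 − $910.98| = $258.56

$258.56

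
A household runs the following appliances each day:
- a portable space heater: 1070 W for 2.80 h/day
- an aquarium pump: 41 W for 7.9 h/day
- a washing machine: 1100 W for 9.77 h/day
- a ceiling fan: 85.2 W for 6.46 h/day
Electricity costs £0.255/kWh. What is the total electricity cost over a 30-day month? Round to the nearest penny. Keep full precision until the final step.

£111.82

portable space heater: 1070 W × 2.80 h × 30 d = 89,880 Wh = 89.88 kWh
aquarium pump: 41 W × 7.9 h × 30 d = 9,717 Wh = 9.717 kWh
washing machine: 1100 W × 9.77 h × 30 d = 322,410 Wh = 322.4 kWh
ceiling fan: 85.2 W × 6.46 h × 30 d = 16,512 Wh = 16.51 kWh
Total energy = 89.88 + 9.717 + 322.4 + 16.51 = 438.5 kWh
Cost = 438.5 kWh × £0.255 = £111.82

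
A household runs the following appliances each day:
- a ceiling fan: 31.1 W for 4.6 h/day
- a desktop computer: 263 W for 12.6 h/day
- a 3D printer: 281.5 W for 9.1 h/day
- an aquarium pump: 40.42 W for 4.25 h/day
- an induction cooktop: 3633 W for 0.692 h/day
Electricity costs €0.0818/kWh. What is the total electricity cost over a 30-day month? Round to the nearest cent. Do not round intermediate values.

€21.36

ceiling fan: 31.1 W × 4.6 h × 30 d = 4,292 Wh = 4.292 kWh
desktop computer: 263 W × 12.6 h × 30 d = 99,414 Wh = 99.41 kWh
3D printer: 281.5 W × 9.1 h × 30 d = 76,850 Wh = 76.85 kWh
aquarium pump: 40.42 W × 4.25 h × 30 d = 5,154 Wh = 5.154 kWh
induction cooktop: 3633 W × 0.692 h × 30 d = 75,421 Wh = 75.42 kWh
Total energy = 4.292 + 99.41 + 76.85 + 5.154 + 75.42 = 261.1 kWh
Cost = 261.1 kWh × €0.0818 = €21.36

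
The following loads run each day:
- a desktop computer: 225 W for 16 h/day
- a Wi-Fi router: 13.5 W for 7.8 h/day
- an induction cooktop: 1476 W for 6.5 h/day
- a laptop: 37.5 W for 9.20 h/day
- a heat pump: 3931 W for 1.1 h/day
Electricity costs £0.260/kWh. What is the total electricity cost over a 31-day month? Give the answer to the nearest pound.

desktop computer: 225 W × 16 h × 31 d = 111,600 Wh = 111.6 kWh
Wi-Fi router: 13.5 W × 7.8 h × 31 d = 3,264 Wh = 3.264 kWh
induction cooktop: 1476 W × 6.5 h × 31 d = 297,414 Wh = 297.4 kWh
laptop: 37.5 W × 9.20 h × 31 d = 10,695 Wh = 10.7 kWh
heat pump: 3931 W × 1.1 h × 31 d = 134,047 Wh = 134 kWh
Total energy = 111.6 + 3.264 + 297.4 + 10.7 + 134 = 557 kWh
Cost = 557 kWh × £0.260 = £144.83 ≈ £145

£145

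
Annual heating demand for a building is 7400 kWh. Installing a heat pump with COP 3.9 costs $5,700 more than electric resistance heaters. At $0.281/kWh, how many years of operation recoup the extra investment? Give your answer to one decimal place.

Resistance: 7400 kWh × $0.281 = $2,079.40/yr
Heat pump: 7400 / 3.9 = 1897 kWh in → × $0.281 = $533.18/yr
Annual savings = $1,546.22
Payback = $5,700 / $1,546.22 = 3.69 years

3.7 years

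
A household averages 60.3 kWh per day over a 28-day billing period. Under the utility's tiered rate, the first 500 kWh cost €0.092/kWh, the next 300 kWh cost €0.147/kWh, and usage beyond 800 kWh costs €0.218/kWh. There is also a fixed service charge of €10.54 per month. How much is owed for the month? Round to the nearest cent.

€294.31

Usage = 60.3 kWh/day × 28 days = 1688.4 kWh
First 500 kWh × €0.092 = €46.00
Next 300 kWh × €0.147 = €44.10
Remaining 888.4 kWh × €0.218 = €193.67
Energy charge = €283.77; + service €10.54 = €294.31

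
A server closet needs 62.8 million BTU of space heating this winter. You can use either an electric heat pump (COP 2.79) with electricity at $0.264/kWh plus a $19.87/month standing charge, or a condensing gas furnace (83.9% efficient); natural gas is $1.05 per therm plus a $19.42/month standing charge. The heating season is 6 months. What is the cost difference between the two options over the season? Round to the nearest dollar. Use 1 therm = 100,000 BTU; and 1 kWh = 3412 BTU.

Heat load = 62.8 × 10⁶ BTU = 62,800,000 BTU
Gas: input = 62,800,000 / 0.839 = 74,851,013 BTU = 748.5 therm → 748.5 × $1.05 = $785.94; + 6 × $19.42 standing = $902.46
Heat pump: 62,800,000 BTU / 3412 = 18,410 kWh heat; / 2.79 = 6,597 kWh in → × $0.264 = $1,741.61; + 6 × $19.87 standing = $1,860.83
Difference = |$902.46 − $1,860.83| = $958.37 ≈ $958

$958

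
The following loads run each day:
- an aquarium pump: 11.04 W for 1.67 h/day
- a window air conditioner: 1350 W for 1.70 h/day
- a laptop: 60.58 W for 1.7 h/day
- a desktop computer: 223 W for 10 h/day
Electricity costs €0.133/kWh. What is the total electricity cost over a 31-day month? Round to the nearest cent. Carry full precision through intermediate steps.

€19.16

aquarium pump: 11.04 W × 1.67 h × 31 d = 572 Wh = 0.5715 kWh
window air conditioner: 1350 W × 1.70 h × 31 d = 71,145 Wh = 71.14 kWh
laptop: 60.58 W × 1.7 h × 31 d = 3,193 Wh = 3.193 kWh
desktop computer: 223 W × 10 h × 31 d = 69,130 Wh = 69.13 kWh
Total energy = 0.5715 + 71.14 + 3.193 + 69.13 = 144 kWh
Cost = 144 kWh × €0.133 = €19.16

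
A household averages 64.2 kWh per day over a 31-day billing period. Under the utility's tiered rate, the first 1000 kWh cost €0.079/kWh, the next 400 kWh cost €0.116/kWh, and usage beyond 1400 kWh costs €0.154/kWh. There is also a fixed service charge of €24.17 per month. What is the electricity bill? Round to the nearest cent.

€240.46

Usage = 64.2 kWh/day × 31 days = 1990.2 kWh
First 1000 kWh × €0.079 = €79.00
Next 400 kWh × €0.116 = €46.40
Remaining 590.2 kWh × €0.154 = €90.89
Energy charge = €216.29; + service €24.17 = €240.46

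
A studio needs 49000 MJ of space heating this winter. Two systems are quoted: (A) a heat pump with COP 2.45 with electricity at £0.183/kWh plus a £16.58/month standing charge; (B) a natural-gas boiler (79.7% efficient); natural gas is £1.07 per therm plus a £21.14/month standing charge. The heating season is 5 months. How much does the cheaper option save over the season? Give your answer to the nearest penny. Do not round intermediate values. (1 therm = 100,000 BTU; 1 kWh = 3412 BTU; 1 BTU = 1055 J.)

Heat load = 49000 MJ = 49,000,000,000 J / 1055 = 46,445,498 BTU
Gas: input = 46,445,498 / 0.797 = 58,275,405 BTU = 582.8 therm → 582.8 × £1.07 = £623.55; + 5 × £21.14 standing = £729.25
Heat pump: 46,445,498 BTU / 3412 = 13,610 kWh heat; / 2.45 = 5,556 kWh in → × £0.183 = £1,016.76; + 5 × £16.58 standing = £1,099.66
Difference = |£729.25 − £1,099.66| = £370.42

£370.42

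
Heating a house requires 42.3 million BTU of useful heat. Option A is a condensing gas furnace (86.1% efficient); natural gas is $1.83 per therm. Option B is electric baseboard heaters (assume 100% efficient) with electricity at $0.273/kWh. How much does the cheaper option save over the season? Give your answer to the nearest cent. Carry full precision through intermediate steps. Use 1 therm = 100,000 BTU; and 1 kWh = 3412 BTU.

Heat load = 42.3 × 10⁶ BTU = 42,300,000 BTU
Gas: input = 42,300,000 / 0.861 = 49,128,920 BTU = 491.3 therm → 491.3 × $1.83 = $899.06
Electric: 42,300,000 BTU / 3412 = 12,400 kWh → × $0.273 = $3,384.50
Difference = |$899.06 − $3,384.50| = $2,485.44

$2485.44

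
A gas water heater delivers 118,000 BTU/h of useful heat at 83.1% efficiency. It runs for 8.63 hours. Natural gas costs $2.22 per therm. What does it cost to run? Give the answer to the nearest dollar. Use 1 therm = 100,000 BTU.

$27

Heat delivered = 118,000 BTU/h × 8.63 h = 1,018,340 BTU
Gas input = 1,018,340 / 0.831 = 1,225,439 BTU
= 1,225,439 / 100,000 = 12.25 therm
Cost = 12.25 × $2.22/therm = $27.20 ≈ $27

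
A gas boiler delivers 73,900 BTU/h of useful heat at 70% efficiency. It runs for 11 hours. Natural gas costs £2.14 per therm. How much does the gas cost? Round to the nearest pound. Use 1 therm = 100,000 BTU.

Heat delivered = 73,900 BTU/h × 11 h = 812,900 BTU
Gas input = 812,900 / 0.70 = 1,161,286 BTU
= 1,161,286 / 100,000 = 11.61 therm
Cost = 11.61 × £2.14/therm = £24.85 ≈ £25

£25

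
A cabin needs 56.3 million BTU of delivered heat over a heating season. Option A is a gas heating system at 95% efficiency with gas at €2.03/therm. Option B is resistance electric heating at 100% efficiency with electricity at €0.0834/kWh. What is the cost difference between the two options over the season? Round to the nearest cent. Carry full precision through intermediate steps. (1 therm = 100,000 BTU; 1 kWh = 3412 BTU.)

Heat load = 56.3 × 10⁶ BTU = 56,300,000 BTU
Gas: input = 56,300,000 / 0.95 = 59,263,158 BTU = 592.6 therm → 592.6 × €2.03 = €1,203.04
Electric: 56,300,000 BTU / 3412 = 16,500 kWh → × €0.0834 = €1,376.15
Difference = |€1,203.04 − €1,376.15| = €173.11

€173.11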